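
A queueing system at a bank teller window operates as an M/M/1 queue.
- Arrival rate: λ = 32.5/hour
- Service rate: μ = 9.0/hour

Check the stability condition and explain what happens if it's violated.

Stability requires ρ = λ/(cμ) < 1
ρ = 32.5/(1 × 9.0) = 32.5/9.00 = 3.6111
Since 3.6111 ≥ 1, the system is UNSTABLE.
Queue grows without bound. Need μ > λ = 32.5.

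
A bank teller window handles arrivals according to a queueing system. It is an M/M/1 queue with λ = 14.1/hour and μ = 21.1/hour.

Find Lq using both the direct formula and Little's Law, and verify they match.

Method 1 (direct): Lq = λ²/(μ(μ-λ)) = 198.81/(21.1 × 7.00) = 1.3460

Method 2 (Little's Law):
W = 1/(μ-λ) = 1/7.00 = 0.142857
Wq = W - 1/μ = 0.142857 - 0.0473934 = 0.09546
Lq = λWq = 14.1 × 0.09546 = 1.3460 ✔ (matches Method 1)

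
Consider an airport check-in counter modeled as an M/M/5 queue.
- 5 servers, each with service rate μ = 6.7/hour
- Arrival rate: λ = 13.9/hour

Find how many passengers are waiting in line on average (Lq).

Traffic intensity: ρ = λ/(cμ) = 13.9/(5×6.7) = 0.4149
Since ρ = 0.4149 < 1, system is stable.
Offered load a = λ/μ = cρ = 13.9/6.7 = 2.0746
P₀ = [ Σₙ₌₀^4 aⁿ/n! + a^5/(5!(1-ρ)) ]⁻¹
Σ = a^0/0! + a^1/1! + a^2/2! + a^3/3! + a^4/4! = 1.00000 + 2.07463 + 2.15204 + 1.48823 + 0.771878 = 7.4868
a^5/(5!(1-ρ)) = 38.4326/(120 × 0.5851) = 0.5474
P₀ = 1/(7.4868 + 0.5474) = 0.1245
Lq = P₀·a^5·ρ / (5!(1-ρ)²) = 0.12447 × 38.4326 × 0.41493 / (120 × 0.34231) = 0.04832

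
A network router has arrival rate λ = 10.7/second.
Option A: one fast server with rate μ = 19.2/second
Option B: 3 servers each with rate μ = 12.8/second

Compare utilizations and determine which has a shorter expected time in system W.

Option A: single server μ = 19.2 (M/M/1)
  ρ_A = 10.7/19.2 = 0.5573
  W_A = 1/(μ-λ) = 1/(19.2-10.7) = 1/8.50 = 0.1176

Option B: 3 servers μ = 12.8 (M/M/3)
  ρ_B = λ/(cμ) = 10.7/(3×12.8) = 0.2786
  Offered load a = λ/μ = cρ = 10.7/12.8 = 0.8359
  P₀ = [ Σₙ₌₀^2 aⁿ/n! + a^3/(3!(1-ρ)) ]⁻¹
  Σ = a^0/0! + a^1/1! + a^2/2! = 1.0000 + 0.8359 + 0.3494 = 2.1853
  a^3/(3!(1-ρ)) = 0.58415/(6 × 0.72135) = 0.1350
  P₀ = 1/(2.1853 + 0.1350) = 0.4310
  Lq = P₀·a^3·ρ / (3!(1-ρ)²) = 0.43098 × 0.58415 × 0.27865 / (6 × 0.52035) = 0.02247
  Wq_B = Lq/λ = 0.02247/10.7 = 0.002100
  W_B = Wq_B + 1/μ = 0.002100 + 0.07812 = 0.08022

Since W_B = 0.08022 < W_A = 0.1176, Option B (multiple servers) has the shorter time in system.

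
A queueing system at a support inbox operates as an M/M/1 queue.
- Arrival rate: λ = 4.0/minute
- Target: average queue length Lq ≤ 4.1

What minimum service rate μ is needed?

For M/M/1: Lq = λ²/(μ(μ-λ))
Need Lq ≤ 4.1, i.e. μ(μ-λ) ≥ λ²/4.1
μ² - 4.0μ - 16.00/4.1 ≥ 0  →  μ² - 4.0μ - 3.90244 ≥ 0
Quadratic formula (positive root): μ = [λ + √(λ² + 4×3.90244)]/2
Discriminant: 16.00 + 4×3.90244 = 31.6098, √31.6098 = 5.6223
μ ≥ (4.0 + 5.6223)/2 = 4.8111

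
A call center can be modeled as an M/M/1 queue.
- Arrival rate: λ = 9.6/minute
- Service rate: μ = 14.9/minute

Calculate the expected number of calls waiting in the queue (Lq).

ρ = λ/μ = 9.6/14.9 = 0.6443
For M/M/1: Lq = λ²/(μ(μ-λ))
Lq = 92.16/(14.9 × 5.30)
Lq = 1.1670 calls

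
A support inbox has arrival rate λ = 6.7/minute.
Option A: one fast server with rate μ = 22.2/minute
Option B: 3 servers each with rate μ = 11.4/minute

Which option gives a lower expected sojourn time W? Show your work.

Option A: single server μ = 22.2 (M/M/1)
  ρ_A = 6.7/22.2 = 0.3018
  W_A = 1/(μ-λ) = 1/(22.2-6.7) = 1/15.50 = 0.06452

Option B: 3 servers μ = 11.4 (M/M/3)
  ρ_B = λ/(cμ) = 6.7/(3×11.4) = 0.1959
  Offered load a = λ/μ = cρ = 6.7/11.4 = 0.5877
  P₀ = [ Σₙ₌₀^2 aⁿ/n! + a^3/(3!(1-ρ)) ]⁻¹
  Σ = a^0/0! + a^1/1! + a^2/2! = 1.0000 + 0.5877 + 0.1727 = 1.7604
  a^3/(3!(1-ρ)) = 0.2030/(6 × 0.8041) = 0.04208
  P₀ = 1/(1.7604 + 0.04208) = 0.5548
  Lq = P₀·a^3·ρ / (3!(1-ρ)²) = 0.5548 × 0.2030 × 0.1959 / (6 × 0.6466) = 0.005687
  Wq_B = Lq/λ = 0.0056875/6.7 = 0.0008489
  W_B = Wq_B + 1/μ = 0.0008489 + 0.08772 = 0.08857

Since W_A = 0.06452 < W_B = 0.08857, Option A (single fast server) has the shorter time in system.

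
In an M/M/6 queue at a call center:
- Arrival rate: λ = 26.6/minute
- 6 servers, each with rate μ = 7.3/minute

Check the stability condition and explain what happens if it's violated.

Stability requires ρ = λ/(cμ) < 1
ρ = 26.6/(6 × 7.3) = 26.6/43.80 = 0.6073
Since 0.6073 < 1, the system is STABLE.
The servers are busy 60.73% of the time.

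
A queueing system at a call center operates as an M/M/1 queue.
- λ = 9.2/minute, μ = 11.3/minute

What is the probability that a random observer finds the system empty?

ρ = λ/μ = 9.2/11.3 = 0.8142
P(0) = 1 - ρ = 1 - 0.8142 = 0.1858
The server is idle 18.58% of the time.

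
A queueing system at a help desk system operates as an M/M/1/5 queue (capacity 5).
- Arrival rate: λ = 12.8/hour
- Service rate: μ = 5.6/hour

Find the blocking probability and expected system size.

ρ = λ/μ = 12.8/5.6 = 2.2857
P₀ = (1-ρ)/(1-ρ^(K+1)) = (1-2.2857)/(1-2.2857^6) = -1.2857/-141.5986 = 0.009080
P_K = P₀×ρ^K = 0.009080 × 2.2857^5 = 0.009080 × 62.3873 = 0.5665
Blocking probability P_5 = 0.5665 (56.65%)
L = ρ[1 - (K+1)ρ^K + Kρ^(K+1)] / [(1-ρ)(1-ρ^(K+1))]
L = 2.2857 × (1 - 6×62.3873 + 5×142.5986) / ((1 - 2.2857) × (1 - 142.5986)) = 4.2646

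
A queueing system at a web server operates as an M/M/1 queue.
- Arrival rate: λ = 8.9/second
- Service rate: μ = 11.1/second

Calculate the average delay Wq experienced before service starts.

First, compute utilization: ρ = λ/μ = 8.9/11.1 = 0.8018
For M/M/1: Wq = λ/(μ(μ-λ))
Wq = 8.9/(11.1 × (11.1-8.9))
Wq = 8.9/(11.1 × 2.20)
Wq = 0.3645 seconds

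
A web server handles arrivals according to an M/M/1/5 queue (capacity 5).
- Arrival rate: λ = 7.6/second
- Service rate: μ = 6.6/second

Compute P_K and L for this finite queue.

ρ = λ/μ = 7.6/6.6 = 1.1515
P₀ = (1-ρ)/(1-ρ^(K+1)) = (1-1.1515)/(1-1.1515^6) = -0.1515/-1.3312 = 0.1138
P_K = P₀×ρ^K = 0.1138 × 1.1515^5 = 0.1138 × 2.0245 = 0.2304
Blocking probability P_5 = 0.2304 (23.04%)
L = ρ[1 - (K+1)ρ^K + Kρ^(K+1)] / [(1-ρ)(1-ρ^(K+1))]
L = 1.1515 × (1 - 6×2.024509 + 5×2.331222) / ((1 - 1.1515) × (1 - 2.331222)) = 2.9065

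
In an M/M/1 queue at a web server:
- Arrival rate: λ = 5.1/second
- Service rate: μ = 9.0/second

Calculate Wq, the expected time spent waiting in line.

First, compute utilization: ρ = λ/μ = 5.1/9.0 = 0.5667
For M/M/1: Wq = λ/(μ(μ-λ))
Wq = 5.1/(9.0 × (9.0-5.1))
Wq = 5.1/(9.0 × 3.90)
Wq = 0.1453 seconds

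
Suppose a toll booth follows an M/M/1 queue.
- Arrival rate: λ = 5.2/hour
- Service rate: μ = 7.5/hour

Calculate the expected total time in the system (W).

First, compute utilization: ρ = λ/μ = 5.2/7.5 = 0.6933
For M/M/1: W = 1/(μ-λ)
W = 1/(7.5-5.2) = 1/2.30
W = 0.4348 hours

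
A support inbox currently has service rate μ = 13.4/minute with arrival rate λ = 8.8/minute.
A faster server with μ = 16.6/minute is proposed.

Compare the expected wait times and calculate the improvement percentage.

System 1: ρ₁ = 8.8/13.4 = 0.6567, W₁ = 1/(13.4-8.8) = 0.2174
System 2: ρ₂ = 8.8/16.6 = 0.5301, W₂ = 1/(16.6-8.8) = 0.1282
Improvement: (W₁-W₂)/W₁ = (0.2174-0.1282)/0.2174 = 41.03%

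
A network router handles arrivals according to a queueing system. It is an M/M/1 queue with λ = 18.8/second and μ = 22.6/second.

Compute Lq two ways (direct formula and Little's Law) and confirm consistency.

Method 1 (direct): Lq = λ²/(μ(μ-λ)) = 353.44/(22.6 × 3.80) = 4.1155

Method 2 (Little's Law):
W = 1/(μ-λ) = 1/3.80 = 0.26316
Wq = W - 1/μ = 0.26316 - 0.044248 = 0.21891
Lq = λWq = 18.8 × 0.21891 = 4.1155 ✔ (matches Method 1)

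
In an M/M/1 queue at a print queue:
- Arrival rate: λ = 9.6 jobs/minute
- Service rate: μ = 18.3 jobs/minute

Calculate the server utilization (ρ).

Server utilization: ρ = λ/μ
ρ = 9.6/18.3 = 0.5246
The server is busy 52.46% of the time.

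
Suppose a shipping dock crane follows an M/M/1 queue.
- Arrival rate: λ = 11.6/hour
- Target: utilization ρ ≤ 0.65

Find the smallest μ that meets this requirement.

ρ = λ/μ, so μ = λ/ρ
μ ≥ 11.6/0.65 = 17.8462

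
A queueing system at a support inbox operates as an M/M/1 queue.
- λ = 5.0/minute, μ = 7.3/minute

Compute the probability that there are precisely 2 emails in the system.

ρ = λ/μ = 5.0/7.3 = 0.6849
P(n) = (1-ρ)ρⁿ
P(2) = (1-0.6849) × 0.6849^2
P(2) = 0.3151 × 0.4691
P(2) = 0.1478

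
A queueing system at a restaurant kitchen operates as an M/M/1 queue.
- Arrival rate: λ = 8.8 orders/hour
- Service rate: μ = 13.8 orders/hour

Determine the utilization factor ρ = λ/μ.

Server utilization: ρ = λ/μ
ρ = 8.8/13.8 = 0.6377
The server is busy 63.77% of the time.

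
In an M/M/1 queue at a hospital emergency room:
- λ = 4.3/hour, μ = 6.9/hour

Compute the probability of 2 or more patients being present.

ρ = λ/μ = 4.3/6.9 = 0.6232
P(N ≥ n) = ρⁿ
P(N ≥ 2) = 0.6232^2
P(N ≥ 2) = 0.3884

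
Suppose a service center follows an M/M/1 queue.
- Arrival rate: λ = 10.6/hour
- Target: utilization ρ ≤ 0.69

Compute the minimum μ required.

ρ = λ/μ, so μ = λ/ρ
μ ≥ 10.6/0.69 = 15.3623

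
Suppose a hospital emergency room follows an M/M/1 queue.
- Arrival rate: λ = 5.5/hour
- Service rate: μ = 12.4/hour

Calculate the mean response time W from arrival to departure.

First, compute utilization: ρ = λ/μ = 5.5/12.4 = 0.4435
For M/M/1: W = 1/(μ-λ)
W = 1/(12.4-5.5) = 1/6.90
W = 0.1449 hours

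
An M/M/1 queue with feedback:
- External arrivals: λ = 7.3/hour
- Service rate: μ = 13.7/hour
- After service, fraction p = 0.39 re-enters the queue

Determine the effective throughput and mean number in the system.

Effective arrival rate: λ_eff = λ/(1-p) = 7.3/(1-0.39) = 7.3/0.61 = 11.96721
ρ = λ_eff/μ = 11.96721/13.7 = 0.873519
L = ρ/(1-ρ) = 0.873519/(1-0.873519) = 6.9063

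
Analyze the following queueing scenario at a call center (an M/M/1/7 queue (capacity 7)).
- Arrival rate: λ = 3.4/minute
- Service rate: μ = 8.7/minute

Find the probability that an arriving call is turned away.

ρ = λ/μ = 3.4/8.7 = 0.390805
P₀ = (1-ρ)/(1-ρ^(K+1)) = (1-0.390805)/(1-0.390805^8) = 0.6092/0.9995 = 0.6095
P_K = P₀×ρ^K = 0.60953 × 0.390805^7 = 0.60953 × 0.0013923 = 0.0008486
Blocking probability = 0.08486%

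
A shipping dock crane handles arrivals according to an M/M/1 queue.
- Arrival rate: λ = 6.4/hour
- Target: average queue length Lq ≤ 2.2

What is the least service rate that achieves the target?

For M/M/1: Lq = λ²/(μ(μ-λ))
Need Lq ≤ 2.2, i.e. μ(μ-λ) ≥ λ²/2.2
μ² - 6.4μ - 40.96/2.2 ≥ 0  →  μ² - 6.4μ - 18.61818 ≥ 0
Quadratic formula (positive root): μ = [λ + √(λ² + 4×18.61818)]/2
Discriminant: 40.96 + 4×18.61818 = 115.4327, √115.4327 = 10.7440
μ ≥ (6.4 + 10.7440)/2 = 8.5720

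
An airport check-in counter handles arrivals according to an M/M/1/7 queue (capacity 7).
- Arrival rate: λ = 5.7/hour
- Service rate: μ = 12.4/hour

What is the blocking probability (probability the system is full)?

ρ = λ/μ = 5.7/12.4 = 0.45968
P₀ = (1-ρ)/(1-ρ^(K+1)) = (1-0.45968)/(1-0.45968^8) = 0.5403/0.9980 = 0.5414
P_K = P₀×ρ^K = 0.5414 × 0.45968^7 = 0.5414 × 0.004337 = 0.002348
Blocking probability = 0.23%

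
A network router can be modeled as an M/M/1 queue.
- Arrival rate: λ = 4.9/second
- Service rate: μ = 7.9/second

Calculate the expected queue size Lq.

ρ = λ/μ = 4.9/7.9 = 0.6203
For M/M/1: Lq = λ²/(μ(μ-λ))
Lq = 24.01/(7.9 × 3.00)
Lq = 1.0131 packets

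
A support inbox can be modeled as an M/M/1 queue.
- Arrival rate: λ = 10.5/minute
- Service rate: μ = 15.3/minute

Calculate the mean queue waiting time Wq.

First, compute utilization: ρ = λ/μ = 10.5/15.3 = 0.6863
For M/M/1: Wq = λ/(μ(μ-λ))
Wq = 10.5/(15.3 × (15.3-10.5))
Wq = 10.5/(15.3 × 4.80)
Wq = 0.1430 minutes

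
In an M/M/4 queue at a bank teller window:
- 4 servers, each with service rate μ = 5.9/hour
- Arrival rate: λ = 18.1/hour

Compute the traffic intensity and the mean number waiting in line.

Traffic intensity: ρ = λ/(cμ) = 18.1/(4×5.9) = 0.7669
Since ρ = 0.7669 < 1, system is stable.
Offered load a = λ/μ = cρ = 18.1/5.9 = 3.0678
P₀ = [ Σₙ₌₀^3 aⁿ/n! + a^4/(4!(1-ρ)) ]⁻¹
Σ = a^0/0! + a^1/1! + a^2/2! + a^3/3! = 1.0000 + 3.0678 + 4.7057 + 4.8120 = 13.5855
a^4/(4!(1-ρ)) = 88.5740/(24 × 0.23305) = 15.8360
P₀ = 1/(13.5855 + 15.8360) = 0.03399
Lq = P₀·a^4·ρ / (4!(1-ρ)²) = 0.033989 × 88.5740 × 0.76695 / (24 × 0.054313) = 1.7713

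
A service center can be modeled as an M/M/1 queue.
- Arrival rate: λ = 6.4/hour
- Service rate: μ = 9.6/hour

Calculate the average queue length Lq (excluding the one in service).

ρ = λ/μ = 6.4/9.6 = 0.6667
For M/M/1: Lq = λ²/(μ(μ-λ))
Lq = 40.96/(9.6 × 3.20)
Lq = 1.3333 customers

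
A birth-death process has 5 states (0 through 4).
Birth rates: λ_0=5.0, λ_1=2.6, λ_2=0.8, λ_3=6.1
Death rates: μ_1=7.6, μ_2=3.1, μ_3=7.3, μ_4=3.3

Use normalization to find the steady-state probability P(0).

Ratios P(n)/P(0) = (λ₀···λₙ₋₁)/(μ₁···μₙ):
P(1)/P(0) = (5.0)/(7.6) = 0.65789
P(2)/P(0) = (5.0×2.6)/(7.6×3.1) = 0.55178
P(3)/P(0) = (5.0×2.6×0.8)/(7.6×3.1×7.3) = 0.060469
P(4)/P(0) = (5.0×2.6×0.8×6.1)/(7.6×3.1×7.3×3.3) = 0.11178

Normalization: ∑ P(n) = 1
P(0) × (1.0000 + 0.65789 + 0.55178 + 0.060469 + 0.11178) = 1
P(0) × 2.3819 = 1
P(0) = 1/2.3819 = 0.4198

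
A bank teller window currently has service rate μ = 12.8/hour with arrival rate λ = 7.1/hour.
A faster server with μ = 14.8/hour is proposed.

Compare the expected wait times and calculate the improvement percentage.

System 1: ρ₁ = 7.1/12.8 = 0.5547, W₁ = 1/(12.8-7.1) = 0.17544
System 2: ρ₂ = 7.1/14.8 = 0.4797, W₂ = 1/(14.8-7.1) = 0.12987
Improvement: (W₁-W₂)/W₁ = (0.17544-0.12987)/0.17544 = 25.97%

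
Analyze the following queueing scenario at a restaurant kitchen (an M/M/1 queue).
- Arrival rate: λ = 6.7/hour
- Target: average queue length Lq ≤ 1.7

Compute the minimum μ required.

For M/M/1: Lq = λ²/(μ(μ-λ))
Need Lq ≤ 1.7, i.e. μ(μ-λ) ≥ λ²/1.7
μ² - 6.7μ - 44.89/1.7 ≥ 0  →  μ² - 6.7μ - 26.40588 ≥ 0
Quadratic formula (positive root): μ = [λ + √(λ² + 4×26.40588)]/2
Discriminant: 44.89 + 4×26.40588 = 150.5135, √150.5135 = 12.2684
μ ≥ (6.7 + 12.2684)/2 = 9.4842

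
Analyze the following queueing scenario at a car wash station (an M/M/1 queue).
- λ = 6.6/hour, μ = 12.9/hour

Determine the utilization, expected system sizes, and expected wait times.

Step 1: ρ = λ/μ = 6.6/12.9 = 0.5116
Step 2: L = λ/(μ-λ) = 6.6/6.30 = 1.0476
Step 3: Lq = λ²/(μ(μ-λ)) = 43.56/(12.9×6.30) = 0.5360
Step 4: W = 1/(μ-λ) = 1/6.30 = 0.15873
Step 5: Wq = λ/(μ(μ-λ)) = 6.6/(12.9×6.30) = 0.08121
Step 6: P(0) = 1-ρ = 0.4884
Verify: L = λW = 6.6×0.15873 = 1.0476 ✔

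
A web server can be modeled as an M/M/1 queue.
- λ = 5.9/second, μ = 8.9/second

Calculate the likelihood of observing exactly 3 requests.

ρ = λ/μ = 5.9/8.9 = 0.6629
P(n) = (1-ρ)ρⁿ
P(3) = (1-0.6629) × 0.6629^3
P(3) = 0.3371 × 0.2913
P(3) = 0.09820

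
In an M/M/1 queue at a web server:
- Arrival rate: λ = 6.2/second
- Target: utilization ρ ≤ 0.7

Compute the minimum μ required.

ρ = λ/μ, so μ = λ/ρ
μ ≥ 6.2/0.7 = 8.8571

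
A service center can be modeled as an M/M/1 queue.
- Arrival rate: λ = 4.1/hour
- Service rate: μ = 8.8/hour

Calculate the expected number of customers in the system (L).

ρ = λ/μ = 4.1/8.8 = 0.4659
For M/M/1: L = λ/(μ-λ)
L = 4.1/(8.8-4.1) = 4.1/4.70
L = 0.8723 customers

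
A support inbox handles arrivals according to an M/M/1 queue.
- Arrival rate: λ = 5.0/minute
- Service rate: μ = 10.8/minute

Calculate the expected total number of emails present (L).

ρ = λ/μ = 5.0/10.8 = 0.4630
For M/M/1: L = λ/(μ-λ)
L = 5.0/(10.8-5.0) = 5.0/5.80
L = 0.8621 emails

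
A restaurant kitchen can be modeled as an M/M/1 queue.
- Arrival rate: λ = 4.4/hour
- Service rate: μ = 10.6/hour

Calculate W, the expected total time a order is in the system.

First, compute utilization: ρ = λ/μ = 4.4/10.6 = 0.4151
For M/M/1: W = 1/(μ-λ)
W = 1/(10.6-4.4) = 1/6.20
W = 0.1613 hours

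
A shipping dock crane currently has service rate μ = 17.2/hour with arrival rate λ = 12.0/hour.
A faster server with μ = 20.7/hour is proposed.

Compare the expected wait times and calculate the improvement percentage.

System 1: ρ₁ = 12.0/17.2 = 0.6977, W₁ = 1/(17.2-12.0) = 0.19231
System 2: ρ₂ = 12.0/20.7 = 0.5797, W₂ = 1/(20.7-12.0) = 0.11494
Improvement: (W₁-W₂)/W₁ = (0.19231-0.11494)/0.19231 = 40.23%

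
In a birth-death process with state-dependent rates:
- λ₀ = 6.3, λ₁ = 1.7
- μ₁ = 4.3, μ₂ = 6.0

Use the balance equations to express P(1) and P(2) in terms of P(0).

Balance equations:
State 0: λ₀P₀ = μ₁P₁ → P₁ = (λ₀/μ₁)P₀ = (6.3/4.3)P₀ = 1.4651P₀
State 1: P₂ = (λ₀λ₁)/(μ₁μ₂)P₀ = (6.3×1.7)/(4.3×6.0)P₀ = 0.4151P₀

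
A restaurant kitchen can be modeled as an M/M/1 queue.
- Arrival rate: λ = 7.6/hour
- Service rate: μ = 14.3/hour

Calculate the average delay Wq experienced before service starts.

First, compute utilization: ρ = λ/μ = 7.6/14.3 = 0.5315
For M/M/1: Wq = λ/(μ(μ-λ))
Wq = 7.6/(14.3 × (14.3-7.6))
Wq = 7.6/(14.3 × 6.70)
Wq = 0.07932 hours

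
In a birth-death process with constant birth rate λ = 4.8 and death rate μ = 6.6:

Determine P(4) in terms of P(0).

For constant rates: P(n)/P(0) = (λ/μ)^n
P(4)/P(0) = (4.8/6.6)^4 = 0.7273^4 = 0.2798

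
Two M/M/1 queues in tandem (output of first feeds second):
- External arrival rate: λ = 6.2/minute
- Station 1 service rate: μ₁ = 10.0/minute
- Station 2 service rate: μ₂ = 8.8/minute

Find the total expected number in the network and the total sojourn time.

By Jackson's theorem, each station behaves as independent M/M/1.
Station 1: ρ₁ = 6.2/10.0 = 0.6200, L₁ = ρ₁/(1-ρ₁) = λ/(μ₁-λ) = 6.2/3.80 = 1.6316
Station 2: ρ₂ = 6.2/8.8 = 0.7045, L₂ = ρ₂/(1-ρ₂) = λ/(μ₂-λ) = 6.2/2.60 = 2.3846
Total: L = L₁ + L₂ = 1.6316 + 2.3846 = 4.0162
W = L/λ = 4.0162/6.2 = 0.6478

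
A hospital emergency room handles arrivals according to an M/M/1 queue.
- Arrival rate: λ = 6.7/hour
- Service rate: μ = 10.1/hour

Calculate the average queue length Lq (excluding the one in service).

ρ = λ/μ = 6.7/10.1 = 0.6634
For M/M/1: Lq = λ²/(μ(μ-λ))
Lq = 44.89/(10.1 × 3.40)
Lq = 1.3072 patients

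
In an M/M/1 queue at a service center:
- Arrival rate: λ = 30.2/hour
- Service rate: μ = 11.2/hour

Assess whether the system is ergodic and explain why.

Stability requires ρ = λ/(cμ) < 1
ρ = 30.2/(1 × 11.2) = 30.2/11.20 = 2.6964
Since 2.6964 ≥ 1, the system is UNSTABLE.
Queue grows without bound. Need μ > λ = 30.2.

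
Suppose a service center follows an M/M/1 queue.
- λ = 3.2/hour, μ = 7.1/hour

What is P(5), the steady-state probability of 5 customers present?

ρ = λ/μ = 3.2/7.1 = 0.4507
P(n) = (1-ρ)ρⁿ
P(5) = (1-0.4507) × 0.4507^5
P(5) = 0.5493 × 0.01860
P(5) = 0.01022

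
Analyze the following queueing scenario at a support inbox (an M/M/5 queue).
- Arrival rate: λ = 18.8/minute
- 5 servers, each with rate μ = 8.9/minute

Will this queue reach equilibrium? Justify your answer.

Stability requires ρ = λ/(cμ) < 1
ρ = 18.8/(5 × 8.9) = 18.8/44.50 = 0.4225
Since 0.4225 < 1, the system is STABLE.
The servers are busy 42.25% of the time.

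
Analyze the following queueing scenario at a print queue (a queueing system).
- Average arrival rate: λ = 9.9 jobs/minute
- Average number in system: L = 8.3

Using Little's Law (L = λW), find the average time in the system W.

Little's Law: L = λW, so W = L/λ
W = 8.3/9.9 = 0.8384 minutes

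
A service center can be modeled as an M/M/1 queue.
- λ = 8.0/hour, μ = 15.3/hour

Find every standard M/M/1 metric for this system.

Step 1: ρ = λ/μ = 8.0/15.3 = 0.5229
Step 2: L = λ/(μ-λ) = 8.0/7.30 = 1.0959
Step 3: Lq = λ²/(μ(μ-λ)) = 64.00/(15.3×7.30) = 0.5730
Step 4: W = 1/(μ-λ) = 1/7.30 = 0.13699
Step 5: Wq = λ/(μ(μ-λ)) = 8.0/(15.3×7.30) = 0.07163
Step 6: P(0) = 1-ρ = 0.4771
Verify: L = λW = 8.0×0.13699 = 1.0959 ✔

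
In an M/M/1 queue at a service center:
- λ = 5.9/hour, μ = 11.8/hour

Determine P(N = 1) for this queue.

ρ = λ/μ = 5.9/11.8 = 0.5000
P(n) = (1-ρ)ρⁿ
P(1) = (1-0.5000) × 0.5000^1
P(1) = 0.5000 × 0.5000
P(1) = 0.2500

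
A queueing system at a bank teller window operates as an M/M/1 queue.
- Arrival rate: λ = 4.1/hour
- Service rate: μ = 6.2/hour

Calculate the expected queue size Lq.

ρ = λ/μ = 4.1/6.2 = 0.6613
For M/M/1: Lq = λ²/(μ(μ-λ))
Lq = 16.81/(6.2 × 2.10)
Lq = 1.2911 transactions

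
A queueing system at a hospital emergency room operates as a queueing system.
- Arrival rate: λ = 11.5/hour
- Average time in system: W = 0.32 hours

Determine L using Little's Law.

Little's Law: L = λW
L = 11.5 × 0.32 = 3.6800 patients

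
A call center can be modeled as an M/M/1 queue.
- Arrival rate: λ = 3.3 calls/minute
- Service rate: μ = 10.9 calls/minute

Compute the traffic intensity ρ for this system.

Server utilization: ρ = λ/μ
ρ = 3.3/10.9 = 0.3028
The server is busy 30.28% of the time.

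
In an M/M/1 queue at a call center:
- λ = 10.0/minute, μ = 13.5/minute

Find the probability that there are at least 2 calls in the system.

ρ = λ/μ = 10.0/13.5 = 0.74074
P(N ≥ n) = ρⁿ
P(N ≥ 2) = 0.74074^2
P(N ≥ 2) = 0.5487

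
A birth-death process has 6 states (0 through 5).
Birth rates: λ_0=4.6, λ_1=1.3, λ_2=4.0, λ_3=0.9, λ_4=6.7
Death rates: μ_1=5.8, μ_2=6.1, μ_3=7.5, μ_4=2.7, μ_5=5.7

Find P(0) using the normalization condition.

Ratios P(n)/P(0) = (λ₀···λₙ₋₁)/(μ₁···μₙ):
P(1)/P(0) = (4.6)/(5.8) = 0.7931
P(2)/P(0) = (4.6×1.3)/(5.8×6.1) = 0.1690
P(3)/P(0) = (4.6×1.3×4.0)/(5.8×6.1×7.5) = 0.09015
P(4)/P(0) = (4.6×1.3×4.0×0.9)/(5.8×6.1×7.5×2.7) = 0.03005
P(5)/P(0) = (4.6×1.3×4.0×0.9×6.7)/(5.8×6.1×7.5×2.7×5.7) = 0.03532

Normalization: ∑ P(n) = 1
P(0) × (1.0000 + 0.7931 + 0.1690 + 0.09015 + 0.03005 + 0.03532) = 1
P(0) × 2.1176 = 1
P(0) = 1/2.1176 = 0.4722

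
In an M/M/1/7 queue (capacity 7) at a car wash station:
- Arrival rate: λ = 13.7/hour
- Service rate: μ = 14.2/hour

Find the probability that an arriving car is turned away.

ρ = λ/μ = 13.7/14.2 = 0.9648
P₀ = (1-ρ)/(1-ρ^(K+1)) = (1-0.9648)/(1-0.9648^8) = 0.035200/0.24924 = 0.1412
P_K = P₀×ρ^K = 0.1412 × 0.9648^7 = 0.1412 × 0.7781 = 0.1099
Blocking probability = 10.99%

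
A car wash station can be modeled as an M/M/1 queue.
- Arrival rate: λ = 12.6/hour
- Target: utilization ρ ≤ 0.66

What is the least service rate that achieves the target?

ρ = λ/μ, so μ = λ/ρ
μ ≥ 12.6/0.66 = 19.0909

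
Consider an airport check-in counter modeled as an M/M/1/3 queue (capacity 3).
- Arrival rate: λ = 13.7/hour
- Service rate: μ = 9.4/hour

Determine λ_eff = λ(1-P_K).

ρ = λ/μ = 13.7/9.4 = 1.4574
P₀ = (1-ρ)/(1-ρ^(K+1)) = (1-1.4574)/(1-1.4574^4) = -0.4574/-3.5114 = 0.1303
P_K = P₀×ρ^K = 0.13026 × 1.4574^3 = 0.13026 × 3.0955 = 0.4032
λ_eff = λ(1-P_K) = 13.7 × (1 - 0.40324) = 13.7 × 0.59676 = 8.1756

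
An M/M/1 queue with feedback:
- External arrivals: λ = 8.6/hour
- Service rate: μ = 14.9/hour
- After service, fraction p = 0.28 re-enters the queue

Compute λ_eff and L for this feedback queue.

Effective arrival rate: λ_eff = λ/(1-p) = 8.6/(1-0.28) = 8.6/0.72 = 11.944444
ρ = λ_eff/μ = 11.944444/14.9 = 0.801641
L = ρ/(1-ρ) = 0.801641/(1-0.801641) = 4.0414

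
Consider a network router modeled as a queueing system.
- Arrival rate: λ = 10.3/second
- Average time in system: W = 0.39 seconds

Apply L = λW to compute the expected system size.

Little's Law: L = λW
L = 10.3 × 0.39 = 4.0170 packets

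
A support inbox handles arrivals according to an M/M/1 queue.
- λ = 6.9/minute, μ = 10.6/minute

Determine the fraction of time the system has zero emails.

ρ = λ/μ = 6.9/10.6 = 0.6509
P(0) = 1 - ρ = 1 - 0.6509 = 0.3491
The server is idle 34.91% of the time.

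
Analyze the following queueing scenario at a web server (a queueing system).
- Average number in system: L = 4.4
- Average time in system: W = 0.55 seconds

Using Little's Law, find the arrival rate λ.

Little's Law: L = λW, so λ = L/W
λ = 4.4/0.55 = 8.0000 requests/second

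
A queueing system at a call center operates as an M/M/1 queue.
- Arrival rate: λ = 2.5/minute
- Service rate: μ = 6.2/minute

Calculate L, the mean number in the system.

ρ = λ/μ = 2.5/6.2 = 0.4032
For M/M/1: L = λ/(μ-λ)
L = 2.5/(6.2-2.5) = 2.5/3.70
L = 0.6757 calls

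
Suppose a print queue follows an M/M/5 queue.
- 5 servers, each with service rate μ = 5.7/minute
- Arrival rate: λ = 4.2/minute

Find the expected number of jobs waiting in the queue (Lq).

Traffic intensity: ρ = λ/(cμ) = 4.2/(5×5.7) = 0.1474
Since ρ = 0.1474 < 1, system is stable.
Offered load a = λ/μ = cρ = 4.2/5.7 = 0.7368
P₀ = [ Σₙ₌₀^4 aⁿ/n! + a^5/(5!(1-ρ)) ]⁻¹
Σ = a^0/0! + a^1/1! + a^2/2! + a^3/3! + a^4/4! = 1.0000 + 0.7368 + 0.2715 + 0.06668 + 0.01228 = 2.0873
a^5/(5!(1-ρ)) = 0.2172/(120 × 0.8526) = 0.002123
P₀ = 1/(2.0873 + 0.002123) = 0.4786
Lq = P₀·a^5·ρ / (5!(1-ρ)²) = 0.4786 × 0.2172 × 0.1474 / (120 × 0.7270) = 0.0001756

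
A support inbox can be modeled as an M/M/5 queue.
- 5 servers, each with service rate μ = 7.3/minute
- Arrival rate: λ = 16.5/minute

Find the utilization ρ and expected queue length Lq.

Traffic intensity: ρ = λ/(cμ) = 16.5/(5×7.3) = 0.4521
Since ρ = 0.4521 < 1, system is stable.
Offered load a = λ/μ = cρ = 16.5/7.3 = 2.2603
P₀ = [ Σₙ₌₀^4 aⁿ/n! + a^5/(5!(1-ρ)) ]⁻¹
Σ = a^0/0! + a^1/1! + a^2/2! + a^3/3! + a^4/4! = 1.0000 + 2.2603 + 2.5544 + 1.9246 + 1.0875 = 8.8268
a^5/(5!(1-ρ)) = 58.9937/(120 × 0.54795) = 0.8972
P₀ = 1/(8.8268 + 0.8972) = 0.1028
Lq = P₀·a^5·ρ / (5!(1-ρ)²) = 0.10284 × 58.9937 × 0.45205 / (120 × 0.30024) = 0.07612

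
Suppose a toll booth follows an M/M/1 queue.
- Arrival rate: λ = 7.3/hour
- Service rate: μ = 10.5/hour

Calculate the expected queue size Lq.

ρ = λ/μ = 7.3/10.5 = 0.6952
For M/M/1: Lq = λ²/(μ(μ-λ))
Lq = 53.29/(10.5 × 3.20)
Lq = 1.5860 vehicles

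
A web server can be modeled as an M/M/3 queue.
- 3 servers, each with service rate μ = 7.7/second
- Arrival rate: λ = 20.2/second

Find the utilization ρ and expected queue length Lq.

Traffic intensity: ρ = λ/(cμ) = 20.2/(3×7.7) = 0.8745
Since ρ = 0.8745 < 1, system is stable.
Offered load a = λ/μ = cρ = 20.2/7.7 = 2.6234
P₀ = [ Σₙ₌₀^2 aⁿ/n! + a^3/(3!(1-ρ)) ]⁻¹
Σ = a^0/0! + a^1/1! + a^2/2! = 1.00000 + 2.62338 + 3.44105 = 7.0644
a^3/(3!(1-ρ)) = 18.05435/(6 × 0.1255411) = 23.9687
P₀ = 1/(7.0644 + 23.9687) = 0.03222
Lq = P₀·a^3·ρ / (3!(1-ρ)²) = 0.0322236 × 18.0544 × 0.874459 / (6 × 0.0157606) = 5.3799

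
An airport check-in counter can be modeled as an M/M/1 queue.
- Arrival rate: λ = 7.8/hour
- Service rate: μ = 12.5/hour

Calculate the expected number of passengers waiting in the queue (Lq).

ρ = λ/μ = 7.8/12.5 = 0.6240
For M/M/1: Lq = λ²/(μ(μ-λ))
Lq = 60.84/(12.5 × 4.70)
Lq = 1.0356 passengers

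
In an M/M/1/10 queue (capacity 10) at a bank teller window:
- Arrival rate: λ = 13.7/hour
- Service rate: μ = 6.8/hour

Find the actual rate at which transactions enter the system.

ρ = λ/μ = 13.7/6.8 = 2.01471
P₀ = (1-ρ)/(1-ρ^(K+1)) = (1-2.01471)/(1-2.01471^11) = -1.0147/-2218.9233 = 0.0004573
P_K = P₀×ρ^K = 0.0004573 × 2.01471^10 = 0.0004573 × 1101.8575 = 0.5039
λ_eff = λ(1-P_K) = 13.7 × (1 - 0.503877) = 13.7 × 0.496123 = 6.7969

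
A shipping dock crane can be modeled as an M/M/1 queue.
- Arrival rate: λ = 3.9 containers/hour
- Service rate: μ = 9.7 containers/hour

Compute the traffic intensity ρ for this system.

Server utilization: ρ = λ/μ
ρ = 3.9/9.7 = 0.4021
The server is busy 40.21% of the time.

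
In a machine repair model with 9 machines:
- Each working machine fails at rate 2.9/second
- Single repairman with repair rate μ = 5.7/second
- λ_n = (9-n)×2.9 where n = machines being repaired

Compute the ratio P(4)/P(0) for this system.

P(4)/P(0) = ∏_{i=0}^{4-1} λ_i/μ_{i+1}
= (9-0)×2.9/5.7 × (9-1)×2.9/5.7 × (9-2)×2.9/5.7 × (9-3)×2.9/5.7
= 202.6163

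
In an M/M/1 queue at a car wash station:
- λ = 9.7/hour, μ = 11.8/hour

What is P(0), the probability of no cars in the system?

ρ = λ/μ = 9.7/11.8 = 0.8220
P(0) = 1 - ρ = 1 - 0.8220 = 0.1780
The server is idle 17.80% of the time.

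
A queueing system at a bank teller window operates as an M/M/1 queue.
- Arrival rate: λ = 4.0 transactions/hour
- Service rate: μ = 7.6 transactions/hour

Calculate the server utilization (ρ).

Server utilization: ρ = λ/μ
ρ = 4.0/7.6 = 0.5263
The server is busy 52.63% of the time.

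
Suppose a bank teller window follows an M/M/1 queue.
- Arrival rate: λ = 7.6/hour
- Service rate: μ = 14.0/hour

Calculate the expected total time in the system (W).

First, compute utilization: ρ = λ/μ = 7.6/14.0 = 0.5429
For M/M/1: W = 1/(μ-λ)
W = 1/(14.0-7.6) = 1/6.40
W = 0.1562 hours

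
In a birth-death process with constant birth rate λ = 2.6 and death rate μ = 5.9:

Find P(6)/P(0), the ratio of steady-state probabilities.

For constant rates: P(n)/P(0) = (λ/μ)^n
P(6)/P(0) = (2.6/5.9)^6 = 0.44068^6 = 0.007324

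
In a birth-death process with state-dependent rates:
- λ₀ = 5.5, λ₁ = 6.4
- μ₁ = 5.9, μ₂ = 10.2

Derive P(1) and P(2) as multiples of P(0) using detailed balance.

Balance equations:
State 0: λ₀P₀ = μ₁P₁ → P₁ = (λ₀/μ₁)P₀ = (5.5/5.9)P₀ = 0.9322P₀
State 1: P₂ = (λ₀λ₁)/(μ₁μ₂)P₀ = (5.5×6.4)/(5.9×10.2)P₀ = 0.5849P₀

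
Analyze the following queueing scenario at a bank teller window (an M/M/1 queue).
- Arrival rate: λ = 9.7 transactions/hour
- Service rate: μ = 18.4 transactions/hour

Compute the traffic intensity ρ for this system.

Server utilization: ρ = λ/μ
ρ = 9.7/18.4 = 0.5272
The server is busy 52.72% of the time.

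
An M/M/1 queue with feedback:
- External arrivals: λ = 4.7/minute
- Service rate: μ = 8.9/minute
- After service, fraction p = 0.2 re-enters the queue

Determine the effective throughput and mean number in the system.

Effective arrival rate: λ_eff = λ/(1-p) = 4.7/(1-0.2) = 4.7/0.80 = 5.8750
ρ = λ_eff/μ = 5.8750/8.9 = 0.66011
L = ρ/(1-ρ) = 0.66011/(1-0.66011) = 1.9421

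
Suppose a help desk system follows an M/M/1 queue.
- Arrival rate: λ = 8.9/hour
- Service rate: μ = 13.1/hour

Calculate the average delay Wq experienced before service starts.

First, compute utilization: ρ = λ/μ = 8.9/13.1 = 0.6794
For M/M/1: Wq = λ/(μ(μ-λ))
Wq = 8.9/(13.1 × (13.1-8.9))
Wq = 8.9/(13.1 × 4.20)
Wq = 0.1618 hours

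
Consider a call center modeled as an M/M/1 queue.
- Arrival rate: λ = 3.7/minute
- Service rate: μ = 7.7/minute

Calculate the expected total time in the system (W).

First, compute utilization: ρ = λ/μ = 3.7/7.7 = 0.4805
For M/M/1: W = 1/(μ-λ)
W = 1/(7.7-3.7) = 1/4.00
W = 0.2500 minutes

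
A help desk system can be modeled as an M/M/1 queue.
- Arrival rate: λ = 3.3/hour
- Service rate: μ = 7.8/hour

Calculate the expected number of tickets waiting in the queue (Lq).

ρ = λ/μ = 3.3/7.8 = 0.4231
For M/M/1: Lq = λ²/(μ(μ-λ))
Lq = 10.89/(7.8 × 4.50)
Lq = 0.3103 tickets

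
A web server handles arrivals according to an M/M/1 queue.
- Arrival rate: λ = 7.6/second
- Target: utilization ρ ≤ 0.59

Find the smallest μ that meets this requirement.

ρ = λ/μ, so μ = λ/ρ
μ ≥ 7.6/0.59 = 12.8814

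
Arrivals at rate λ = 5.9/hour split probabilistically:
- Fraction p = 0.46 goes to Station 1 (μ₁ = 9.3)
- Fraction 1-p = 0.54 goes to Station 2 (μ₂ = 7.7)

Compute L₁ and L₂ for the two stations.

Effective rates: λ₁ = 5.9×0.46 = 2.714, λ₂ = 5.9×0.54 = 3.186
Station 1: ρ₁ = 2.714/9.3 = 0.29183, L₁ = ρ₁/(1-ρ₁) = 0.29183/(1-0.29183) = 0.4121
Station 2: ρ₂ = 3.186/7.7 = 0.41377, L₂ = ρ₂/(1-ρ₂) = 0.41377/(1-0.41377) = 0.7058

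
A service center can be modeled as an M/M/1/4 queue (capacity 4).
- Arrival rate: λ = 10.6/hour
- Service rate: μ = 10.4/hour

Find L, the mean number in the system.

ρ = λ/μ = 10.6/10.4 = 1.01923
P₀ = (1-ρ)/(1-ρ^(K+1)) = (1-1.01923)/(1-1.01923^5) = -0.01923/-0.09992 = 0.1925
P_K = P₀×ρ^K = 0.1925 × 1.01923^4 = 0.1925 × 1.0792 = 0.2077
L = ρ[1 - (K+1)ρ^K + Kρ^(K+1)] / [(1-ρ)(1-ρ^(K+1))]
L = 1.01923 × (1 - 5×1.0791673 + 4×1.0999197) / ((1 - 1.01923) × (1 - 1.0999197)) = 2.0381 customers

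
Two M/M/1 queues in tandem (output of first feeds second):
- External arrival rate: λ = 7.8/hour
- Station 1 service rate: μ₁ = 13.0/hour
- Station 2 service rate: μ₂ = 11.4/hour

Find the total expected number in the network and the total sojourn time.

By Jackson's theorem, each station behaves as independent M/M/1.
Station 1: ρ₁ = 7.8/13.0 = 0.6000, L₁ = ρ₁/(1-ρ₁) = λ/(μ₁-λ) = 7.8/5.20 = 1.5000
Station 2: ρ₂ = 7.8/11.4 = 0.6842, L₂ = ρ₂/(1-ρ₂) = λ/(μ₂-λ) = 7.8/3.60 = 2.1667
Total: L = L₁ + L₂ = 1.5000 + 2.1667 = 3.6667
W = L/λ = 3.6667/7.8 = 0.4701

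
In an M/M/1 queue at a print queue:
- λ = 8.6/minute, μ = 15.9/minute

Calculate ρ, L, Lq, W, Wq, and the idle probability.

Step 1: ρ = λ/μ = 8.6/15.9 = 0.5409
Step 2: L = λ/(μ-λ) = 8.6/7.30 = 1.1781
Step 3: Lq = λ²/(μ(μ-λ)) = 73.96/(15.9×7.30) = 0.6372
Step 4: W = 1/(μ-λ) = 1/7.30 = 0.13699
Step 5: Wq = λ/(μ(μ-λ)) = 8.6/(15.9×7.30) = 0.07409
Step 6: P(0) = 1-ρ = 0.4591
Verify: L = λW = 8.6×0.13699 = 1.1781 ✔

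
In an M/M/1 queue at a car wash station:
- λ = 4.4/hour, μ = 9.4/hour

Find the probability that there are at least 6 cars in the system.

ρ = λ/μ = 4.4/9.4 = 0.4681
P(N ≥ n) = ρⁿ
P(N ≥ 6) = 0.4681^6
P(N ≥ 6) = 0.01052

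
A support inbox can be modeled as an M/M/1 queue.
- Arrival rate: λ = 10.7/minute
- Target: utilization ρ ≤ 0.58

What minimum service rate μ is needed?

ρ = λ/μ, so μ = λ/ρ
μ ≥ 10.7/0.58 = 18.4483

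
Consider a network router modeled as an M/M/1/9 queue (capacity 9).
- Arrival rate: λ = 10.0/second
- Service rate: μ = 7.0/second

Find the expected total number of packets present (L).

ρ = λ/μ = 10.0/7.0 = 1.4286
P₀ = (1-ρ)/(1-ρ^(K+1)) = (1-1.4286)/(1-1.4286^10) = -0.4286/-34.4084 = 0.01246
P_K = P₀×ρ^K = 0.012456 × 1.4286^9 = 0.012456 × 24.7854 = 0.3087
L = ρ[1 - (K+1)ρ^K + Kρ^(K+1)] / [(1-ρ)(1-ρ^(K+1))]
L = 1.4286 × (1 - 10×24.7854 + 9×35.4084) / ((1 - 1.4286) × (1 - 35.4084)) = 6.9574 packets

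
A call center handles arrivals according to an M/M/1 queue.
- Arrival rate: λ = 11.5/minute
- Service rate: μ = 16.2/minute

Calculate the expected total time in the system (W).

First, compute utilization: ρ = λ/μ = 11.5/16.2 = 0.7099
For M/M/1: W = 1/(μ-λ)
W = 1/(16.2-11.5) = 1/4.70
W = 0.2128 minutes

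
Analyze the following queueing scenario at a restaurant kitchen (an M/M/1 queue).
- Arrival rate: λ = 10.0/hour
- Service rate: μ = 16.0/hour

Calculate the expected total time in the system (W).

First, compute utilization: ρ = λ/μ = 10.0/16.0 = 0.6250
For M/M/1: W = 1/(μ-λ)
W = 1/(16.0-10.0) = 1/6.00
W = 0.1667 hours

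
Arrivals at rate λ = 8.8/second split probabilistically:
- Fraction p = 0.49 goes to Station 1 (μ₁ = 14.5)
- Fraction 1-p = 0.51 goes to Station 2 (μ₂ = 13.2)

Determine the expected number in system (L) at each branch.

Effective rates: λ₁ = 8.8×0.49 = 4.312, λ₂ = 8.8×0.51 = 4.488
Station 1: ρ₁ = 4.312/14.5 = 0.29738, L₁ = ρ₁/(1-ρ₁) = 0.29738/(1-0.29738) = 0.4232
Station 2: ρ₂ = 4.488/13.2 = 0.3400, L₂ = ρ₂/(1-ρ₂) = 0.3400/(1-0.3400) = 0.5152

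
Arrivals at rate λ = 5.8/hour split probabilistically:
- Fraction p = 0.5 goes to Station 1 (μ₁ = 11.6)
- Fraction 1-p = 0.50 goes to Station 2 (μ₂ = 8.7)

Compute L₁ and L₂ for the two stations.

Effective rates: λ₁ = 5.8×0.5 = 2.9, λ₂ = 5.8×0.50 = 2.9
Station 1: ρ₁ = 2.9/11.6 = 0.2500, L₁ = ρ₁/(1-ρ₁) = 0.2500/(1-0.2500) = 0.3333
Station 2: ρ₂ = 2.9/8.7 = 0.33333, L₂ = ρ₂/(1-ρ₂) = 0.33333/(1-0.33333) = 0.5000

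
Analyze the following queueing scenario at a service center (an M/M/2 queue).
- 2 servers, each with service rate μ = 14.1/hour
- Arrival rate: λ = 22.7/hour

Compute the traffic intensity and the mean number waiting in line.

Traffic intensity: ρ = λ/(cμ) = 22.7/(2×14.1) = 0.8050
Since ρ = 0.8050 < 1, system is stable.
Offered load a = λ/μ = cρ = 22.7/14.1 = 1.6099
P₀ = [ Σₙ₌₀^1 aⁿ/n! + a^2/(2!(1-ρ)) ]⁻¹
Σ = a^0/0! + a^1/1! = 1.0000 + 1.6099 = 2.6099
a^2/(2!(1-ρ)) = 2.59187/(2 × 0.195035) = 6.6446
P₀ = 1/(2.6099 + 6.6446) = 0.1081
Lq = P₀·a^2·ρ / (2!(1-ρ)²) = 0.108055 × 2.59187 × 0.804965 / (2 × 0.0380388) = 2.9633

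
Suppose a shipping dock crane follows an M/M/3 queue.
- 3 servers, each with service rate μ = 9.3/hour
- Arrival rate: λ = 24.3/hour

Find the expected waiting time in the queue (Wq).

Traffic intensity: ρ = λ/(cμ) = 24.3/(3×9.3) = 0.8710
Since ρ = 0.8710 < 1, system is stable.
Offered load a = λ/μ = cρ = 24.3/9.3 = 2.6129
P₀ = [ Σₙ₌₀^2 aⁿ/n! + a^3/(3!(1-ρ)) ]⁻¹
Σ = a^0/0! + a^1/1! + a^2/2! = 1.0000 + 2.6129 + 3.4136 = 7.0265
a^3/(3!(1-ρ)) = 17.83898/(6 × 0.1290323) = 23.0420
P₀ = 1/(7.0265 + 23.0420) = 0.03326
Lq = P₀·a^3·ρ / (3!(1-ρ)²) = 0.0332573 × 17.8390 × 0.870968 / (6 × 0.0166493) = 5.1726
Wq = Lq/λ = 5.1726/24.3 = 0.2129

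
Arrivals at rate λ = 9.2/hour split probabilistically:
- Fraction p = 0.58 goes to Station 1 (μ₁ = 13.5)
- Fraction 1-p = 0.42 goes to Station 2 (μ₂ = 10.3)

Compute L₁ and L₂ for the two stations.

Effective rates: λ₁ = 9.2×0.58 = 5.336, λ₂ = 9.2×0.42 = 3.864
Station 1: ρ₁ = 5.336/13.5 = 0.39526, L₁ = ρ₁/(1-ρ₁) = 0.39526/(1-0.39526) = 0.6536
Station 2: ρ₂ = 3.864/10.3 = 0.37515, L₂ = ρ₂/(1-ρ₂) = 0.37515/(1-0.37515) = 0.6004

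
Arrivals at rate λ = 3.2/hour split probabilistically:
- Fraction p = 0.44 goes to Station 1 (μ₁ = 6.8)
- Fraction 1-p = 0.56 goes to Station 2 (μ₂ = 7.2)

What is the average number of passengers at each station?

Effective rates: λ₁ = 3.2×0.44 = 1.408, λ₂ = 3.2×0.56 = 1.792
Station 1: ρ₁ = 1.408/6.8 = 0.20706, L₁ = ρ₁/(1-ρ₁) = 0.20706/(1-0.20706) = 0.2611
Station 2: ρ₂ = 1.792/7.2 = 0.2489, L₂ = ρ₂/(1-ρ₂) = 0.2489/(1-0.2489) = 0.3314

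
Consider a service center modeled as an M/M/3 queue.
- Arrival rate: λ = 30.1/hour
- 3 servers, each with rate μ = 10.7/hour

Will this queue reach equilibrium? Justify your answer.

Stability requires ρ = λ/(cμ) < 1
ρ = 30.1/(3 × 10.7) = 30.1/32.10 = 0.9377
Since 0.9377 < 1, the system is STABLE.
The servers are busy 93.77% of the time.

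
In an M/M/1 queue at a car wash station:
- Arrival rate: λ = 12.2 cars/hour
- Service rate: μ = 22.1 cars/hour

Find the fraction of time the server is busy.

Server utilization: ρ = λ/μ
ρ = 12.2/22.1 = 0.5520
The server is busy 55.20% of the time.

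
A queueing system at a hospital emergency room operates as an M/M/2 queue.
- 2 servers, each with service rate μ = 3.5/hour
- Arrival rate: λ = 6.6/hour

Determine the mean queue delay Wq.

Traffic intensity: ρ = λ/(cμ) = 6.6/(2×3.5) = 0.9429
Since ρ = 0.9429 < 1, system is stable.
Offered load a = λ/μ = cρ = 6.6/3.5 = 1.8857
P₀ = [ Σₙ₌₀^1 aⁿ/n! + a^2/(2!(1-ρ)) ]⁻¹
Σ = a^0/0! + a^1/1! = 1.0000 + 1.8857 = 2.8857
a^2/(2!(1-ρ)) = 3.55592/(2 × 0.0571429) = 31.1143
P₀ = 1/(2.8857 + 31.1143) = 0.02941
Lq = P₀·a^2·ρ / (2!(1-ρ)²) = 0.0294118 × 3.55592 × 0.942857 / (2 × 0.00326531) = 15.0996
Wq = Lq/λ = 15.0996/6.6 = 2.2878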